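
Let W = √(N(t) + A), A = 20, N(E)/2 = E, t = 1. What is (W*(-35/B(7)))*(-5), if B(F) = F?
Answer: 25*√22 ≈ 117.26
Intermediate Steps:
N(E) = 2*E
W = √22 (W = √(2*1 + 20) = √(2 + 20) = √22 ≈ 4.6904)
(W*(-35/B(7)))*(-5) = (√22*(-35/7))*(-5) = (√22*(-35*⅐))*(-5) = (√22*(-5))*(-5) = -5*√22*(-5) = 25*√22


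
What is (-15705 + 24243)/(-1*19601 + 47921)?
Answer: 1423/4720 ≈ 0.30148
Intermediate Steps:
(-15705 + 24243)/(-1*19601 + 47921) = 8538/(-19601 + 47921) = 8538/28320 = 8538*(1/28320) = 1423/4720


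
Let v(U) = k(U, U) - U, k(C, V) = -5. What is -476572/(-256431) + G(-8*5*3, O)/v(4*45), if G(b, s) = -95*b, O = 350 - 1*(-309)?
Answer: -567029516/9487947 ≈ -59.763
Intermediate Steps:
O = 659 (O = 350 + 309 = 659)
v(U) = -5 - U
-476572/(-256431) + G(-8*5*3, O)/v(4*45) = -476572/(-256431) + (-95*(-8*5)*3)/(-5 - 4*45) = -476572*(-1/256431) + (-(-3800)*3)/(-5 - 1*180) = 476572/256431 + (-95*(-120))/(-5 - 180) = 476572/256431 + 11400/(-185) = 476572/256431 + 11400*(-1/185) = 476572/256431 - 2280/37 = -567029516/9487947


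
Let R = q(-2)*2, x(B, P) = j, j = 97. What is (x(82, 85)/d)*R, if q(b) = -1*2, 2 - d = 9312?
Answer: 194/4655 ≈ 0.041676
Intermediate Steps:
x(B, P) = 97
d = -9310 (d = 2 - 1*9312 = 2 - 9312 = -9310)
q(b) = -2
R = -4 (R = -2*2 = -4)
(x(82, 85)/d)*R = (97/(-9310))*(-4) = (97*(-1/9310))*(-4) = -97/9310*(-4) = 194/4655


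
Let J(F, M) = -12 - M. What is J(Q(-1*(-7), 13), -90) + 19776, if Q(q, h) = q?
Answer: 19854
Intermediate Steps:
J(Q(-1*(-7), 13), -90) + 19776 = (-12 - 1*(-90)) + 19776 = (-12 + 90) + 19776 = 78 + 19776 = 19854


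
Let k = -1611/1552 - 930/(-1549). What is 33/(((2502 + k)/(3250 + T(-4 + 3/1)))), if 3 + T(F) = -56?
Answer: 84384488848/2004625339 ≈ 42.095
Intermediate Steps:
k = -1052079/2404048 (k = -1611*1/1552 - 930*(-1/1549) = -1611/1552 + 930/1549 = -1052079/2404048 ≈ -0.43763)
T(F) = -59 (T(F) = -3 - 56 = -59)
33/(((2502 + k)/(3250 + T(-4 + 3/1)))) = 33/(((2502 - 1052079/2404048)/(3250 - 59))) = 33/(((6013876017/2404048)/3191)) = 33/(((6013876017/2404048)*(1/3191))) = 33/(6013876017/7671317168) = 33*(7671317168/6013876017) = 84384488848/2004625339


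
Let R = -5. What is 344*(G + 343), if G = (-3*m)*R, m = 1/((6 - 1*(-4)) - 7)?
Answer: 119712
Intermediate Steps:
m = ⅓ (m = 1/((6 + 4) - 7) = 1/(10 - 7) = 1/3 = ⅓ ≈ 0.33333)
G = 5 (G = -3*⅓*(-5) = -1*(-5) = 5)
344*(G + 343) = 344*(5 + 343) = 344*348 = 119712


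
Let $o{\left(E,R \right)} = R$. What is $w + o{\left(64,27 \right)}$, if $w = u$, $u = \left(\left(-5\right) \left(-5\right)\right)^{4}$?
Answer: $390652$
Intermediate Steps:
$u = 390625$ ($u = 25^{4} = 390625$)
$w = 390625$
$w + o{\left(64,27 \right)} = 390625 + 27 = 390652$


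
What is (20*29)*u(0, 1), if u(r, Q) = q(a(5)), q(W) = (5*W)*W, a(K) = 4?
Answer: 46400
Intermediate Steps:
q(W) = 5*W**2
u(r, Q) = 80 (u(r, Q) = 5*4**2 = 5*16 = 80)
(20*29)*u(0, 1) = (20*29)*80 = 580*80 = 46400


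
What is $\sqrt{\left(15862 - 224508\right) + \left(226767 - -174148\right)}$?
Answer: $11 \sqrt{1589} \approx 438.48$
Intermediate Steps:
$\sqrt{\left(15862 - 224508\right) + \left(226767 - -174148\right)} = \sqrt{\left(15862 - 224508\right) + \left(226767 + 174148\right)} = \sqrt{-208646 + 400915} = \sqrt{192269} = 11 \sqrt{1589}$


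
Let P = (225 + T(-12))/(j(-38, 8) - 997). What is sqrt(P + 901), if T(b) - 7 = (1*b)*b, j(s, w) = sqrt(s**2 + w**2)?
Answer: sqrt(897921 - 1802*sqrt(377))/sqrt(997 - 2*sqrt(377)) ≈ 30.010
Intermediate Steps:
T(b) = 7 + b**2 (T(b) = 7 + (1*b)*b = 7 + b*b = 7 + b**2)
P = 376/(-997 + 2*sqrt(377)) (P = (225 + (7 + (-12)**2))/(sqrt((-38)**2 + 8**2) - 997) = (225 + (7 + 144))/(sqrt(1444 + 64) - 997) = (225 + 151)/(sqrt(1508) - 997) = 376/(2*sqrt(377) - 997) = 376/(-997 + 2*sqrt(377)) ≈ -0.39242)
sqrt(P + 901) = sqrt((-374872/992501 - 752*sqrt(377)/992501) + 901) = sqrt(893868529/992501 - 752*sqrt(377)/992501)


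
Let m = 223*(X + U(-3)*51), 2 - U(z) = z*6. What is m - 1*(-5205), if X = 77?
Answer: 249836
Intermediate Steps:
U(z) = 2 - 6*z (U(z) = 2 - z*6 = 2 - 6*z)
m = 244631 (m = 223*(77 + (2 - 6*(-3))*51) = 223*(77 + (2 + 18)*51) = 223*(77 + 20*51) = 223*(77 + 1020) = 223*1097 = 244631)
m - 1*(-5205) = 244631 - 1*(-5205) = 244631 + 5205 = 249836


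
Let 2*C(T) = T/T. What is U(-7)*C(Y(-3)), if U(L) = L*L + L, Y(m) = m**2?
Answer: 21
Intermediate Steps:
C(T) = 1/2 (C(T) = (T/T)/2 = (1/2)*1 = 1/2)
U(L) = L + L**2 (U(L) = L**2 + L = L + L**2)
U(-7)*C(Y(-3)) = -7*(1 - 7)*(1/2) = -7*(-6)*(1/2) = 42*(1/2) = 21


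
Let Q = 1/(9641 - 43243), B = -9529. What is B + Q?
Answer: -320193459/33602 ≈ -9529.0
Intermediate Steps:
Q = -1/33602 (Q = 1/(-33602) = -1/33602 ≈ -2.9760e-5)
B + Q = -9529 - 1/33602 = -320193459/33602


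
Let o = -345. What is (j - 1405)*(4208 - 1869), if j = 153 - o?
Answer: -2121473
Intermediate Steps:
j = 498 (j = 153 - 1*(-345) = 153 + 345 = 498)
(j - 1405)*(4208 - 1869) = (498 - 1405)*(4208 - 1869) = -907*2339 = -2121473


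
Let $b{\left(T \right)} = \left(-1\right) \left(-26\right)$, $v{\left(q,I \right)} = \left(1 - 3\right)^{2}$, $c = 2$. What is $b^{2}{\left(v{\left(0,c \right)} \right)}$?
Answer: $676$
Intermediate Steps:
$v{\left(q,I \right)} = 4$ ($v{\left(q,I \right)} = \left(-2\right)^{2} = 4$)
$b{\left(T \right)} = 26$
$b^{2}{\left(v{\left(0,c \right)} \right)} = 26^{2} = 676$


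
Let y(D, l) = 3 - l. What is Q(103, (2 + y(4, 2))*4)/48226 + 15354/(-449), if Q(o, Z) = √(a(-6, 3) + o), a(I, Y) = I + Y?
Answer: -370228757/10826737 ≈ -34.196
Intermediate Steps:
Q(o, Z) = √(-3 + o) (Q(o, Z) = √((-6 + 3) + o) = √(-3 + o))
Q(103, (2 + y(4, 2))*4)/48226 + 15354/(-449) = √(-3 + 103)/48226 + 15354/(-449) = √100*(1/48226) + 15354*(-1/449) = 10*(1/48226) - 15354/449 = 5/24113 - 15354/449 = -370228757/10826737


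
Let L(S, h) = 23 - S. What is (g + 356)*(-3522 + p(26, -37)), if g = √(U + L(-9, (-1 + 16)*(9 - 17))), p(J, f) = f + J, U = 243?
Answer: -1257748 - 17665*√11 ≈ -1.3163e+6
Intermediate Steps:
p(J, f) = J + f
g = 5*√11 (g = √(243 + (23 - 1*(-9))) = √(243 + (23 + 9)) = √(243 + 32) = √275 = 5*√11 ≈ 16.583)
(g + 356)*(-3522 + p(26, -37)) = (5*√11 + 356)*(-3522 + (26 - 37)) = (356 + 5*√11)*(-3522 - 11) = (356 + 5*√11)*(-3533) = -1257748 - 17665*√11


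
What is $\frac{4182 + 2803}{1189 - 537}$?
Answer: $\frac{6985}{652} \approx 10.713$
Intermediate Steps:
$\frac{4182 + 2803}{1189 - 537} = \frac{6985}{652}$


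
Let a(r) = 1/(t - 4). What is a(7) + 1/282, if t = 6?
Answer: 71/141 ≈ 0.50355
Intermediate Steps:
a(r) = ½ (a(r) = 1/(6 - 4) = 1/2 = ½)
a(7) + 1/282 = ½ + 1/282 = 71/141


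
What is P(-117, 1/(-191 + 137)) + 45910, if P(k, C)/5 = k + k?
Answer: 44740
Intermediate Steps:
P(k, C) = 10*k (P(k, C) = 5*(k + k) = 5*(2*k) = 10*k)
P(-117, 1/(-191 + 137)) + 45910 = 10*(-117) + 45910 = -1170 + 45910 = 44740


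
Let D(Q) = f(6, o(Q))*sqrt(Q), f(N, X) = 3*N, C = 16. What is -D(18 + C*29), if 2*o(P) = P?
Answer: -18*sqrt(482) ≈ -395.18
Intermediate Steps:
o(P) = P/2
D(Q) = 18*sqrt(Q) (D(Q) = (3*6)*sqrt(Q) = 18*sqrt(Q))
-D(18 + C*29) = -18*sqrt(18 + 16*29) = -18*sqrt(18 + 464) = -18*sqrt(482)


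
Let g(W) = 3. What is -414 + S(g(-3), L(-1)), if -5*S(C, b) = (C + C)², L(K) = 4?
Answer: -2106/5 ≈ -421.20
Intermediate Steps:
S(C, b) = -4*C²/5 (S(C, b) = -(C + C)²/5 = -4*C²/5)
-414 + S(g(-3), L(-1)) = -414 - ⅘*3² = -414 - ⅘*9 = -414 - 36/5 = -2106/5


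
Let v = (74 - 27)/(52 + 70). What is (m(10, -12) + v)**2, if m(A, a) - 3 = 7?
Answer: 1605289/14884 ≈ 107.85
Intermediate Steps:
m(A, a) = 10 (m(A, a) = 3 + 7 = 10)
v = 47/122 ≈ 0.38525
(m(10, -12) + v)**2 = (10 + 47/122)**2 = (1267/122)**2 = 1605289/14884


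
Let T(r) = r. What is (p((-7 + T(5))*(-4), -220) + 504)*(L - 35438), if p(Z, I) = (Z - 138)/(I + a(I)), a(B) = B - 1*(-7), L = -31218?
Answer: -14555137472/433 ≈ -3.3615e+7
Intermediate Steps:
a(B) = 7 + B (a(B) = B + 7 = 7 + B)
p(Z, I) = (-138 + Z)/(7 + 2*I) (p(Z, I) = (Z - 138)/(I + (7 + I)) = (-138 + Z)/(7 + 2*I))
(p((-7 + T(5))*(-4), -220) + 504)*(L - 35438) = ((-138 + (-7 + 5)*(-4))/(7 + 2*(-220)) + 504)*(-31218 - 35438) = ((-138 - 2*(-4))/(7 - 440) + 504)*(-66656) = ((-138 + 8)/(-433) + 504)*(-66656) = (-1/433*(-130) + 504)*(-66656) = (130/433 + 504)*(-66656) = (218362/433)*(-66656) = -14555137472/433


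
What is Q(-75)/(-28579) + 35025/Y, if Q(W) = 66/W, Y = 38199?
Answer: 8341775751/9097410175 ≈ 0.91694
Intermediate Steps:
Q(-75)/(-28579) + 35025/Y = (66/(-75))/(-28579) + 35025/38199 = (66*(-1/75))*(-1/28579) + 35025*(1/38199) = -22/25*(-1/28579) + 11675/12733 = 22/714475 + 11675/12733 = 8341775751/9097410175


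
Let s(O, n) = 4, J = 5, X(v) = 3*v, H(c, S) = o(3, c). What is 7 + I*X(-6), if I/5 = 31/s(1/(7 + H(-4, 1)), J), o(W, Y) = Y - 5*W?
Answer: -1381/2 ≈ -690.50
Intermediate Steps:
H(c, S) = -15 + c (H(c, S) = c - 5*3 = c - 15 = -15 + c)
I = 155/4 (I = 5*(31/4) = 155/4 ≈ 38.750)
7 + I*X(-6) = 7 + 155*(3*(-6))/4 = 7 + (155/4)*(-18) = 7 - 1395/2 = -1381/2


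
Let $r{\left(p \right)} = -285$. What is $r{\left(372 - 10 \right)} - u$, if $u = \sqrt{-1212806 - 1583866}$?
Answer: $-285 - 8 i \sqrt{43698} \approx -285.0 - 1672.3 i$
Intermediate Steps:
$u = 8 i \sqrt{43698}$ ($u = \sqrt{-2796672} = 8 i \sqrt{43698} \approx 1672.3 i$)
$r{\left(372 - 10 \right)} - u = -285 - 8 i \sqrt{43698}$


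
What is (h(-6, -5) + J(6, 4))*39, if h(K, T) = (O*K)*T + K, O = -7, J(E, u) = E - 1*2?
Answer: -8268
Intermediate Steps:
J(E, u) = -2 + E (J(E, u) = E - 2 = -2 + E)
h(K, T) = K - 7*K*T (h(K, T) = (-7*K)*T + K = -7*K*T + K = K - 7*K*T)
(h(-6, -5) + J(6, 4))*39 = (-6*(1 - 7*(-5)) + (-2 + 6))*39 = (-6*(1 + 35) + 4)*39 = (-6*36 + 4)*39 = (-216 + 4)*39 = -212*39 = -8268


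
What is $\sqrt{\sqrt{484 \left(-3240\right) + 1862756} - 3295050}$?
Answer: $\sqrt{-3295050 + 2 \sqrt{73649}} \approx 1815.1 i$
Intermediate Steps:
$\sqrt{\sqrt{484 \left(-3240\right) + 1862756} - 3295050} = \sqrt{\sqrt{-1568160 + 1862756} - 3295050} = \sqrt{\sqrt{294596} - 3295050} = \sqrt{2 \sqrt{73649} - 3295050} = \sqrt{-3295050 + 2 \sqrt{73649}}$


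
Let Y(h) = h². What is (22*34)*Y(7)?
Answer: 36652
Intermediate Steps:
(22*34)*Y(7) = (22*34)*7² = 748*49 = 36652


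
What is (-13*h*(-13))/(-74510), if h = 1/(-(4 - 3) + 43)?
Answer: -169/3129420 ≈ -5.4004e-5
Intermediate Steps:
h = 1/42 (h = 1/(-1*1 + 43) = 1/(-1 + 43) = 1/42 ≈ 0.023810)
(-13*h*(-13))/(-74510) = (-13*1/42*(-13))/(-74510) = -13/42*(-13)*(-1/74510) = (169/42)*(-1/74510) = -169/3129420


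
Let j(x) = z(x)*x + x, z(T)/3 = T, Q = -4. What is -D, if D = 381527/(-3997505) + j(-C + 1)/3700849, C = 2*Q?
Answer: 1410966445163/14794162381745 ≈ 0.095373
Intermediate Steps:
C = -8 (C = 2*(-4) = -8)
z(T) = 3*T
j(x) = x + 3*x² (j(x) = (3*x)*x + x = 3*x² + x = x + 3*x²)
D = -1410966445163/14794162381745 (D = 381527/(-3997505) + ((-1*(-8) + 1)*(1 + 3*(-1*(-8) + 1)))/3700849 = 381527*(-1/3997505) + ((8 + 1)*(1 + 3*(8 + 1)))*(1/3700849) = -381527/3997505 + (9*(1 + 3*9))*(1/3700849) = -381527/3997505 + (9*(1 + 27))*(1/3700849) = -381527/3997505 + (9*28)*(1/3700849) = -381527/3997505 + 252*(1/3700849) = -381527/3997505 + 252/3700849 = -1410966445163/14794162381745 ≈ -0.095373)
-D = -1*(-1410966445163/14794162381745) = 1410966445163/14794162381745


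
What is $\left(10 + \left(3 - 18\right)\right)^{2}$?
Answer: $25$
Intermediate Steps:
$\left(10 + \left(3 - 18\right)\right)^{2} = \left(10 - 15\right)^{2} = \left(-5\right)^{2} = 25$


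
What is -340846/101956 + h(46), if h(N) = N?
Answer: 2174565/50978 ≈ 42.657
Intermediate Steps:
-340846/101956 + h(46) = -340846/101956 + 46 = -340846*1/101956 + 46 = -170423/50978 + 46 = 2174565/50978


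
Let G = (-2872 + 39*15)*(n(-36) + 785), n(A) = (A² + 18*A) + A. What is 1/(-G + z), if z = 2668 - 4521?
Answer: 1/3193086 ≈ 3.1318e-7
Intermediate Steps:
n(A) = A² + 19*A
G = -3194939 (G = (-2872 + 39*15)*(-36*(19 - 36) + 785) = (-2872 + 585)*(-36*(-17) + 785) = -2287*(612 + 785) = -2287*1397 = -3194939)
z = -1853
1/(-G + z) = 1/(-1*(-3194939) - 1853) = 1/(3194939 - 1853) = 1/3193086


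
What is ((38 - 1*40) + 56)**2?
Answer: 2916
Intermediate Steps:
((38 - 1*40) + 56)**2 = ((38 - 40) + 56)**2 = (-2 + 56)**2 = 54**2 = 2916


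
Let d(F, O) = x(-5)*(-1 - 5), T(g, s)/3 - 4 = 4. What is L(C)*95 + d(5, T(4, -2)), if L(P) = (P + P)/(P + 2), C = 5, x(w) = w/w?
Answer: 908/7 ≈ 129.71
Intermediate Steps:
x(w) = 1
T(g, s) = 24 (T(g, s) = 12 + 3*4 = 12 + 12 = 24)
d(F, O) = -6 (d(F, O) = 1*(-1 - 5) = 1*(-6) = -6)
L(P) = 2*P/(2 + P) (L(P) = (2*P)/(2 + P) = 2*P/(2 + P))
L(C)*95 + d(5, T(4, -2)) = (2*5/(2 + 5))*95 - 6 = (2*5/7)*95 - 6 = (2*5*(⅐))*95 - 6 = (10/7)*95 - 6 = 950/7 - 6 = 908/7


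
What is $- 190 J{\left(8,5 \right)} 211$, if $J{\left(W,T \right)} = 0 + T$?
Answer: $-200450$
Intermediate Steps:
$J{\left(W,T \right)} = T$
$- 190 J{\left(8,5 \right)} 211 = \left(-190\right) 5 \cdot 211 = \left(-950\right) 211 = -200450$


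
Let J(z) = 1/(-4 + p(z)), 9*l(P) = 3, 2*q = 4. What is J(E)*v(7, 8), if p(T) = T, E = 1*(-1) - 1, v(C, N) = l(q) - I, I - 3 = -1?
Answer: 5/18 ≈ 0.27778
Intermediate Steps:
q = 2 (q = (½)*4 = 2)
l(P) = ⅓ (l(P) = (⅑)*3 = ⅓)
I = 2 (I = 3 - 1 = 2)
v(C, N) = -5/3 (v(C, N) = ⅓ - 1*2 = ⅓ - 2 = -5/3)
E = -2 (E = -1 - 1 = -2)
J(z) = 1/(-4 + z)
J(E)*v(7, 8) = -5/3/(-4 - 2) = -5/3/(-6) = -⅙*(-5/3) = 5/18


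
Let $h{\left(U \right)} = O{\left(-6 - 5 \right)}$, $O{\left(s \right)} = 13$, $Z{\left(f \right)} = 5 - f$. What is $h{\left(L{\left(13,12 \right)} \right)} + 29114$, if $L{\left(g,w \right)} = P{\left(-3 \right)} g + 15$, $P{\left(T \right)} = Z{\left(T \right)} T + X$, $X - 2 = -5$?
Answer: $29127$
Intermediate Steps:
$X = -3$ ($X = 2 - 5 = -3$)
$P{\left(T \right)} = -3 + T \left(5 - T\right)$ ($P{\left(T \right)} = \left(5 - T\right) T - 3 = T \left(5 - T\right) - 3 = -3 + T \left(5 - T\right)$)
$L{\left(g,w \right)} = 15 - 27 g$ ($L{\left(g,w \right)} = \left(-3 - - 3 \left(-5 - 3\right)\right) g + 15 = \left(-3 - \left(-3\right) \left(-8\right)\right) g + 15 = \left(-3 - 24\right) g + 15 = - 27 g + 15 = 15 - 27 g$)
$h{\left(U \right)} = 13$
$h{\left(L{\left(13,12 \right)} \right)} + 29114 = 13 + 29114 = 29127$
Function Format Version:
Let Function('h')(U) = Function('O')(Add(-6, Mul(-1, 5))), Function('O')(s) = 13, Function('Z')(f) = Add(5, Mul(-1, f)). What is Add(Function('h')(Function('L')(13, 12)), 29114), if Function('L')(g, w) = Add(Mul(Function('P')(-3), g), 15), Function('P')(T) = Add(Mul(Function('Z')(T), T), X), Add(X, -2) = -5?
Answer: 29127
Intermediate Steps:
X = -3 (X = Add(2, -5) = -3)
Function('P')(T) = Add(-3, Mul(T, Add(5, Mul(-1, T)))) (Function('P')(T) = Add(Mul(Add(5, Mul(-1, T)), T), -3) = Add(Mul(T, Add(5, Mul(-1, T))), -3) = Add(-3, Mul(T, Add(5, Mul(-1, T)))))
Function('L')(g, w) = Add(15, Mul(-27, g)) (Function('L')(g, w) = Add(Mul(Add(-3, Mul(-1, -3, Add(-5, -3))), g), 15) = Add(Mul(Add(-3, Mul(-1, -3, -8)), g), 15) = Add(Mul(Add(-3, -24), g), 15) = Add(Mul(-27, g), 15) = Add(15, Mul(-27, g)))
Function('h')(U) = 13
Add(Function('h')(Function('L')(13, 12)), 29114) = Add(13, 29114) = 29127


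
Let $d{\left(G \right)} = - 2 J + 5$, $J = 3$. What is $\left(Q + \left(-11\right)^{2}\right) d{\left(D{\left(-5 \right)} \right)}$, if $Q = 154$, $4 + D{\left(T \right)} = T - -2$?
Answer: $-275$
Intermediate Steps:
$D{\left(T \right)} = -2 + T$ ($D{\left(T \right)} = -4 + \left(T - -2\right) = -4 + \left(T + 2\right) = -4 + \left(2 + T\right) = -2 + T$)
$d{\left(G \right)} = -1$ ($d{\left(G \right)} = \left(-2\right) 3 + 5 = -6 + 5 = -1$)
$\left(Q + \left(-11\right)^{2}\right) d{\left(D{\left(-5 \right)} \right)} = \left(154 + \left(-11\right)^{2}\right) \left(-1\right) = \left(154 + 121\right) \left(-1\right) = 275 \left(-1\right) = -275$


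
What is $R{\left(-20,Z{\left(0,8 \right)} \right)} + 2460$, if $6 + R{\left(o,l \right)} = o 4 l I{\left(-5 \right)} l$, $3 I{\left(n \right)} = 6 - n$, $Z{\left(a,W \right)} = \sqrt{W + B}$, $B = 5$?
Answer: $- \frac{4078}{3} \approx -1359.3$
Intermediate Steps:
$Z{\left(a,W \right)} = \sqrt{5 + W}$ ($Z{\left(a,W \right)} = \sqrt{W + 5} = \sqrt{5 + W}$)
$I{\left(n \right)} = 2 - \frac{n}{3}$ ($I{\left(n \right)} = \frac{6 - n}{3} = 2 - \frac{n}{3}$)
$R{\left(o,l \right)} = -6 + \frac{44 o l^{2}}{3}$ ($R{\left(o,l \right)} = -6 + o 4 l \left(2 - - \frac{5}{3}\right) l = -6 + o 4 l \left(2 + \frac{5}{3}\right) l = -6 + o 4 l \frac{11}{3} l = -6 + o \frac{44 l}{3} l = -6 + \frac{44 l o}{3} l = -6 + \frac{44 o l^{2}}{3}$)
$R{\left(-20,Z{\left(0,8 \right)} \right)} + 2460 = \left(-6 + \frac{44}{3} \left(-20\right) \left(\sqrt{5 + 8}\right)^{2}\right) + 2460 = \left(-6 + \frac{44}{3} \left(-20\right) \left(\sqrt{13}\right)^{2}\right) + 2460 = \left(-6 + \frac{44}{3} \left(-20\right) 13\right) + 2460 = \left(-6 - \frac{11440}{3}\right) + 2460 = - \frac{11458}{3} + 2460 = - \frac{4078}{3}$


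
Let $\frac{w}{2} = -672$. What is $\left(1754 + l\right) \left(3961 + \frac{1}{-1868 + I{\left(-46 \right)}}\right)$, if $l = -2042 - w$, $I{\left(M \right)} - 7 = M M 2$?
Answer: $\frac{9917457792}{2371} \approx 4.1828 \cdot 10^{6}$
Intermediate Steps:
$I{\left(M \right)} = 7 + 2 M^{2}$ ($I{\left(M \right)} = 7 + M M 2 = 7 + M^{2} \cdot 2 = 7 + 2 M^{2}$)
$w = -1344$ ($w = 2 \left(-672\right) = -1344$)
$l = -698$ ($l = -2042 - -1344 = -2042 + 1344 = -698$)
$\left(1754 + l\right) \left(3961 + \frac{1}{-1868 + I{\left(-46 \right)}}\right) = \left(1754 - 698\right) \left(3961 + \frac{1}{-1868 + \left(7 + 2 \left(-46\right)^{2}\right)}\right) = 1056 \left(3961 + \frac{1}{-1868 + \left(7 + 2 \cdot 2116\right)}\right) = 1056 \left(3961 + \frac{1}{-1868 + \left(7 + 4232\right)}\right) = 1056 \left(3961 + \frac{1}{-1868 + 4239}\right) = 1056 \left(3961 + \frac{1}{2371}\right) = 1056 \cdot \frac{9391532}{2371} = \frac{9917457792}{2371}$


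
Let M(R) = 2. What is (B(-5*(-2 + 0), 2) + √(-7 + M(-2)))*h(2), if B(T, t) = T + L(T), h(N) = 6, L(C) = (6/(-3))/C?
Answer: 294/5 + 6*I*√5 ≈ 58.8 + 13.416*I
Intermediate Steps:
L(C) = -2/C (L(C) = (6*(-⅓))/C = -2/C)
B(T, t) = T - 2/T
(B(-5*(-2 + 0), 2) + √(-7 + M(-2)))*h(2) = ((-5*(-2 + 0) - 2*(-1/(5*(-2 + 0)))) + √(-7 + 2))*6 = ((-5*(-2) - 2/((-5*(-2)))) + √(-5))*6 = ((10 - 2/10) + I*√5)*6 = ((10 - 2*⅒) + I*√5)*6 = ((10 - ⅕) + I*√5)*6 = (49/5 + I*√5)*6 = 294/5 + 6*I*√5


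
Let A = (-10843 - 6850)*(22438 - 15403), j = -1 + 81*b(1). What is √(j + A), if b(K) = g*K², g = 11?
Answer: I*√124469365 ≈ 11157.0*I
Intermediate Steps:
b(K) = 11*K²
j = 890 (j = -1 + 81*(11*1²) = -1 + 81*(11*1) = -1 + 81*11 = -1 + 891 = 890)
A = -124470255 (A = -17693*7035 = -124470255)
√(j + A) = √(890 - 124470255) = √(-124469365) = I*√124469365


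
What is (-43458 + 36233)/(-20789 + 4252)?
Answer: 7225/16537 ≈ 0.43690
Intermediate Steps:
(-43458 + 36233)/(-20789 + 4252) = -7225/(-16537) = -7225*(-1/16537) = 7225/16537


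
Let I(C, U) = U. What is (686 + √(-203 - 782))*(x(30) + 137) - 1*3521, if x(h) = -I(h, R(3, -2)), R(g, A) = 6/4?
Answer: 89432 + 271*I*√985/2 ≈ 89432.0 + 4252.6*I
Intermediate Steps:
R(g, A) = 3/2 (R(g, A) = 6*(¼) = 3/2)
x(h) = -3/2 (x(h) = -1*3/2 = -3/2)
(686 + √(-203 - 782))*(x(30) + 137) - 1*3521 = (686 + √(-203 - 782))*(-3/2 + 137) - 1*3521 = (686 + √(-985))*(271/2) - 3521 = (686 + I*√985)*(271/2) - 3521 = (92953 + 271*I*√985/2) - 3521 = 89432 + 271*I*√985/2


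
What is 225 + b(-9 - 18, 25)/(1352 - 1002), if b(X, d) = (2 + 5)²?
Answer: 11257/50 ≈ 225.14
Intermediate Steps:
b(X, d) = 49 (b(X, d) = 7² = 49)
225 + b(-9 - 18, 25)/(1352 - 1002) = 225 + 49/(1352 - 1002) = 225 + 49/350 = 225 + (1/350)*49 = 225 + 7/50 = 11257/50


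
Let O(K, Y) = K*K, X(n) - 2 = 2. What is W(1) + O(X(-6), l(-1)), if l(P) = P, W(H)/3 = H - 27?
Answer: -62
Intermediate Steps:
X(n) = 4 (X(n) = 2 + 2 = 4)
W(H) = -81 + 3*H (W(H) = 3*(H - 27) = 3*(-27 + H) = -81 + 3*H)
O(K, Y) = K**2
W(1) + O(X(-6), l(-1)) = (-81 + 3*1) + 4**2 = (-81 + 3) + 16 = -78 + 16 = -62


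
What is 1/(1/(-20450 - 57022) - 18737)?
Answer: -77472/1451592865 ≈ -5.3370e-5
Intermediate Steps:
1/(1/(-20450 - 57022) - 18737) = 1/(1/(-77472) - 18737) = 1/(-1/77472 - 18737) = 1/(-1451592865/77472) = -77472/1451592865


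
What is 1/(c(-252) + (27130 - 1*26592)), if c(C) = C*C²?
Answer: -1/16002470 ≈ -6.2490e-8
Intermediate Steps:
c(C) = C³
1/(c(-252) + (27130 - 1*26592)) = 1/((-252)³ + (27130 - 1*26592)) = 1/(-16003008 + (27130 - 26592)) = 1/(-16003008 + 538) = 1/(-16002470) = -1/16002470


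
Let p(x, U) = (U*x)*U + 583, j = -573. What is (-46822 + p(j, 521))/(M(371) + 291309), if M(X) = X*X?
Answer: -77790966/214475 ≈ -362.70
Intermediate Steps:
p(x, U) = 583 + x*U² (p(x, U) = x*U² + 583 = 583 + x*U²)
M(X) = X²
(-46822 + p(j, 521))/(M(371) + 291309) = (-46822 + (583 - 573*521²))/(371² + 291309) = (-46822 + (583 - 573*271441))/(137641 + 291309) = (-46822 + (583 - 155535693))/428950 = (-46822 - 155535110)*(1/428950) = -155581932*1/428950 = -77790966/214475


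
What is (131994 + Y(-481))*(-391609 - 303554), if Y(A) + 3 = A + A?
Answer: -91086512727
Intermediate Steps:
Y(A) = -3 + 2*A (Y(A) = -3 + (A + A) = -3 + 2*A)
(131994 + Y(-481))*(-391609 - 303554) = (131994 + (-3 + 2*(-481)))*(-391609 - 303554) = (131994 + (-3 - 962))*(-695163) = (131994 - 965)*(-695163) = 131029*(-695163) = -91086512727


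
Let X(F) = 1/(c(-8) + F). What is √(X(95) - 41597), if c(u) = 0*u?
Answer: I*√375412830/95 ≈ 203.95*I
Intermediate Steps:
c(u) = 0
X(F) = 1/F (X(F) = 1/(0 + F) = 1/F)
√(X(95) - 41597) = √(1/95 - 41597) = √(-3951714/95) = I*√375412830/95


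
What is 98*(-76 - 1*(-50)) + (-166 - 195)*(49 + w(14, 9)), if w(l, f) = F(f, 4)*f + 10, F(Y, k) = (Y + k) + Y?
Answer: -95325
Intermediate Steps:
F(Y, k) = k + 2*Y
w(l, f) = 10 + f*(4 + 2*f) (w(l, f) = (4 + 2*f)*f + 10 = f*(4 + 2*f) + 10 = 10 + f*(4 + 2*f))
98*(-76 - 1*(-50)) + (-166 - 195)*(49 + w(14, 9)) = 98*(-76 - 1*(-50)) + (-166 - 195)*(49 + (10 + 2*9*(2 + 9))) = 98*(-76 + 50) - 361*(49 + (10 + 2*9*11)) = 98*(-26) - 361*(49 + (10 + 198)) = -2548 - 361*(49 + 208) = -2548 - 361*257 = -2548 - 92777 = -95325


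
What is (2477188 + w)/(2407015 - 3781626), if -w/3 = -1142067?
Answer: -5903389/1374611 ≈ -4.2946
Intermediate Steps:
w = 3426201 (w = -3*(-1142067) = 3426201)
(2477188 + w)/(2407015 - 3781626) = (2477188 + 3426201)/(2407015 - 3781626) = 5903389/(-1374611) = 5903389*(-1/1374611) = -5903389/1374611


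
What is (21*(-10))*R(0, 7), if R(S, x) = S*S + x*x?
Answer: -10290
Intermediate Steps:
R(S, x) = S² + x²
(21*(-10))*R(0, 7) = (21*(-10))*(0² + 7²) = -210*(0 + 49) = -210*49 = -10290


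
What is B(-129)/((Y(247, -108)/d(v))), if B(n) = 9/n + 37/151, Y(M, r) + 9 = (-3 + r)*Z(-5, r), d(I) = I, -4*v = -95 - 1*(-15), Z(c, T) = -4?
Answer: 4552/564891 ≈ 0.0080582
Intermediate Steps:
v = 20 (v = -(-95 - 1*(-15))/4 = -(-95 + 15)/4 = -¼*(-80) = 20)
Y(M, r) = 3 - 4*r (Y(M, r) = -9 + (-3 + r)*(-4) = -9 + (12 - 4*r) = 3 - 4*r)
B(n) = 37/151 + 9/n (B(n) = 9/n + 37*(1/151) = 9/n + 37/151 = 37/151 + 9/n)
B(-129)/((Y(247, -108)/d(v))) = (37/151 + 9/(-129))/(((3 - 4*(-108))/20)) = (37/151 + 9*(-1/129))/(((3 + 432)*(1/20))) = (37/151 - 3/43)/((435*(1/20))) = 1138/(6493*(87/4)) = (1138/6493)*(4/87) = 4552/564891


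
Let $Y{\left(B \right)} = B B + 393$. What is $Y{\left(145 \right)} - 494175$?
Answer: $-472757$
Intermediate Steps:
$Y{\left(B \right)} = 393 + B^{2}$ ($Y{\left(B \right)} = B^{2} + 393 = 393 + B^{2}$)
$Y{\left(145 \right)} - 494175 = \left(393 + 145^{2}\right) - 494175 = \left(393 + 21025\right) - 494175 = 21418 - 494175 = -472757$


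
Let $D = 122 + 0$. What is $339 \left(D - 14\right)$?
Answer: $36612$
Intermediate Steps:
$D = 122$
$339 \left(D - 14\right) = 339 \left(122 - 14\right) = 339 \cdot 108 = 36612$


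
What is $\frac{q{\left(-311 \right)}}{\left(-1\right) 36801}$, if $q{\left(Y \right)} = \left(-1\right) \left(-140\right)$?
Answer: $- \frac{140}{36801} \approx -0.0038042$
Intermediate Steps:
$q{\left(Y \right)} = 140$
$\frac{q{\left(-311 \right)}}{\left(-1\right) 36801} = \frac{140}{\left(-1\right) 36801} = \frac{140}{-36801} = 140 \left(- \frac{1}{36801}\right) = - \frac{140}{36801}$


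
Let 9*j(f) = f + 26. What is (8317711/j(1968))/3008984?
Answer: 74859399/5999914096 ≈ 0.012477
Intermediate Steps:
j(f) = 26/9 + f/9 (j(f) = (f + 26)/9 = (26 + f)/9 = 26/9 + f/9)
(8317711/j(1968))/3008984 = (8317711/(26/9 + (1/9)*1968))/3008984 = (8317711/(26/9 + 656/3))*(1/3008984) = (8317711/(1994/9))*(1/3008984) = (8317711*(9/1994))*(1/3008984) = (74859399/1994)*(1/3008984) = 74859399/5999914096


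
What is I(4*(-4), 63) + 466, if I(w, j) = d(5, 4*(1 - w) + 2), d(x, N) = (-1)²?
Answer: 467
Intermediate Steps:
d(x, N) = 1
I(w, j) = 1
I(4*(-4), 63) + 466 = 1 + 466 = 467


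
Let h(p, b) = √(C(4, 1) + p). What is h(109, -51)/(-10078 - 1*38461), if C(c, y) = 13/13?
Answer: -√110/48539 ≈ -0.00021608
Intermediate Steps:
C(c, y) = 1 (C(c, y) = 13*(1/13) = 1)
h(p, b) = √(1 + p)
h(109, -51)/(-10078 - 1*38461) = √(1 + 109)/(-10078 - 1*38461) = √110/(-10078 - 38461) = √110/(-48539) = √110*(-1/48539) = -√110/48539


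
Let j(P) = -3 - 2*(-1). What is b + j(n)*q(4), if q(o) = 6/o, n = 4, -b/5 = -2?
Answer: 17/2 ≈ 8.5000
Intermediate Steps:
b = 10 (b = -5*(-2) = 10)
j(P) = -1 (j(P) = -3 + 2 = -1)
b + j(n)*q(4) = 10 - 6/4 = 10 - 1*3/2 = 10 - 3/2 = 17/2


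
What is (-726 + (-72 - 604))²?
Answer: 1965604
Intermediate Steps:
(-726 + (-72 - 604))² = (-726 - 676)² = (-1402)² = 1965604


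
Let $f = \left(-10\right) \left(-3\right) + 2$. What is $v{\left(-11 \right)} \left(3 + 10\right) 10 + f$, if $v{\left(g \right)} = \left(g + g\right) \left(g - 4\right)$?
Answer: $42932$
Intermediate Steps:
$f = 32$ ($f = 30 + 2 = 32$)
$v{\left(g \right)} = 2 g \left(-4 + g\right)$
$v{\left(-11 \right)} \left(3 + 10\right) 10 + f = 2 \left(-11\right) \left(-4 - 11\right) \left(3 + 10\right) 10 + 32 = 2 \left(-11\right) \left(-15\right) 13 \cdot 10 + 32 = 330 \cdot 130 + 32 = 42900 + 32 = 42932$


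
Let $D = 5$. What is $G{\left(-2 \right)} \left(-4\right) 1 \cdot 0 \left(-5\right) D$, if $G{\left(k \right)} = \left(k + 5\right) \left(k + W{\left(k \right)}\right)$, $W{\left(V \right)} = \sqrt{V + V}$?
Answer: $0$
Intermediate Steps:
$W{\left(V \right)} = \sqrt{2} \sqrt{V}$ ($W{\left(V \right)} = \sqrt{2 V} = \sqrt{2} \sqrt{V}$)
$G{\left(k \right)} = \left(5 + k\right) \left(k + \sqrt{2} \sqrt{k}\right)$ ($G{\left(k \right)} = \left(k + 5\right) \left(k + \sqrt{2} \sqrt{k}\right) = \left(5 + k\right) \left(k + \sqrt{2} \sqrt{k}\right)$)
$G{\left(-2 \right)} \left(-4\right) 1 \cdot 0 \left(-5\right) D = \left(\left(-2\right)^{2} + 5 \left(-2\right) + \sqrt{2} \left(-2\right)^{\frac{3}{2}} + 5 \sqrt{2} \sqrt{-2}\right) \left(-4\right) 1 \cdot 0 \left(-5\right) 5 = \left(4 - 10 + \sqrt{2} \left(- 2 i \sqrt{2}\right) + 5 \sqrt{2} i \sqrt{2}\right) \left(- 4 \cdot 0 \cdot 5\right) = \left(4 - 10 - 4 i + 10 i\right) \left(\left(-4\right) 0\right) = \left(-6 + 6 i\right) 0 = 0$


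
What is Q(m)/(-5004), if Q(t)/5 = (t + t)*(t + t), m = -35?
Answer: -6125/1251 ≈ -4.8961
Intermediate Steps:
Q(t) = 20*t² (Q(t) = 5*((t + t)*(t + t)) = 5*((2*t)*(2*t)) = 5*(4*t²) = 20*t²)
Q(m)/(-5004) = (20*(-35)²)/(-5004) = (20*1225)*(-1/5004) = 24500*(-1/5004) = -6125/1251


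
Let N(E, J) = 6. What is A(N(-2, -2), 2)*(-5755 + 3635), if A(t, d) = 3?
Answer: -6360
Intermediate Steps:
A(N(-2, -2), 2)*(-5755 + 3635) = 3*(-5755 + 3635) = 3*(-2120) = -6360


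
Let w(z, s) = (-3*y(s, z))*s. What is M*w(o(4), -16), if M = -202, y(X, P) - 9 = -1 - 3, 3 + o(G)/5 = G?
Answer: -48480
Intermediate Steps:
o(G) = -15 + 5*G
y(X, P) = 5 (y(X, P) = 9 + (-1 - 3) = 9 - 4 = 5)
w(z, s) = -15*s (w(z, s) = (-3*5)*s = -15*s)
M*w(o(4), -16) = -(-3030)*(-16) = -202*240 = -48480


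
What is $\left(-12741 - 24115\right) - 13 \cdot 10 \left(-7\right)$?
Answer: $-35946$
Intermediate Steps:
$\left(-12741 - 24115\right) - 13 \cdot 10 \left(-7\right) = -36856 - 130 \left(-7\right) = -36856 - -910 = -36856 + 910 = -35946$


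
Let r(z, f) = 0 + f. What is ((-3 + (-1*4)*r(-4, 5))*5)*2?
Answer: -230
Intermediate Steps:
r(z, f) = f
((-3 + (-1*4)*r(-4, 5))*5)*2 = ((-3 - 1*4*5)*5)*2 = ((-3 - 4*5)*5)*2 = ((-3 - 20)*5)*2 = -23*5*2 = -115*2 = -230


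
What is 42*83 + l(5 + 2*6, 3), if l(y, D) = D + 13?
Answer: 3502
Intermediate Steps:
l(y, D) = 13 + D
42*83 + l(5 + 2*6, 3) = 42*83 + (13 + 3) = 3486 + 16 = 3502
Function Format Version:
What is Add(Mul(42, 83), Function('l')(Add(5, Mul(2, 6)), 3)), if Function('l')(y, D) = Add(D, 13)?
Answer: 3502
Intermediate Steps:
Function('l')(y, D) = Add(13, D)
Add(Mul(42, 83), Function('l')(Add(5, Mul(2, 6)), 3)) = Add(Mul(42, 83), Add(13, 3)) = Add(3486, 16) = 3502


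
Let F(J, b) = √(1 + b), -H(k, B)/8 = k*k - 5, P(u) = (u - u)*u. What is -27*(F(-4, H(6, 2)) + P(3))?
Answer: -27*I*√247 ≈ -424.34*I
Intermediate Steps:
P(u) = 0 (P(u) = 0*u = 0)
H(k, B) = 40 - 8*k² (H(k, B) = -8*(k*k - 5) = -8*(k² - 5) = -8*(-5 + k²) = 40 - 8*k²)
-27*(F(-4, H(6, 2)) + P(3)) = -27*(√(1 + (40 - 8*6²)) + 0) = -27*(√(1 + (40 - 8*36)) + 0) = -27*(√(1 + (40 - 288)) + 0) = -27*(√(1 - 248) + 0) = -27*(√(-247) + 0) = -27*(I*√247 + 0) = -27*I*√247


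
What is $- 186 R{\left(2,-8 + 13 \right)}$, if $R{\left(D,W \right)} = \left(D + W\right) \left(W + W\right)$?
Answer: $-13020$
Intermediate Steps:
$R{\left(D,W \right)} = 2 W \left(D + W\right)$ ($R{\left(D,W \right)} = \left(D + W\right) 2 W = 2 W \left(D + W\right)$)
$- 186 R{\left(2,-8 + 13 \right)} = - 186 \cdot 2 \left(-8 + 13\right) \left(2 + \left(-8 + 13\right)\right) = - 186 \cdot 2 \cdot 5 \left(2 + 5\right) = - 186 \cdot 2 \cdot 5 \cdot 7 = \left(-186\right) 70 = -13020$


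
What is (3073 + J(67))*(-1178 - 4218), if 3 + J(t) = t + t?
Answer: -17288784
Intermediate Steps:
J(t) = -3 + 2*t (J(t) = -3 + (t + t) = -3 + 2*t)
(3073 + J(67))*(-1178 - 4218) = (3073 + (-3 + 2*67))*(-1178 - 4218) = (3073 + (-3 + 134))*(-5396) = (3073 + 131)*(-5396) = 3204*(-5396) = -17288784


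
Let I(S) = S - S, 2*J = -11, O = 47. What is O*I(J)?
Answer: 0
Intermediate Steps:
J = -11/2 (J = (½)*(-11) = -11/2 ≈ -5.5000)
I(S) = 0
O*I(J) = 47*0 = 0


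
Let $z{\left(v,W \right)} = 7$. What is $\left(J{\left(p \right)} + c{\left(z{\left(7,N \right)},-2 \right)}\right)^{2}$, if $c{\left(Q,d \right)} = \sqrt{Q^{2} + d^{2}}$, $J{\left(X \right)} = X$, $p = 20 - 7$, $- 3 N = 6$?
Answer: $\left(13 + \sqrt{53}\right)^{2} \approx 411.28$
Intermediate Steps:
$N = -2$ ($N = \left(- \frac{1}{3}\right) 6 = -2$)
$p = 13$
$\left(J{\left(p \right)} + c{\left(z{\left(7,N \right)},-2 \right)}\right)^{2} = \left(13 + \sqrt{7^{2} + \left(-2\right)^{2}}\right)^{2} = \left(13 + \sqrt{49 + 4}\right)^{2} = \left(13 + \sqrt{53}\right)^{2}$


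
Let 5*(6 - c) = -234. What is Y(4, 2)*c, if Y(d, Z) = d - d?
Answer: 0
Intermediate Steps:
c = 264/5 (c = 6 - 1/5*(-234) = 6 + 234/5 = 264/5 ≈ 52.800)
Y(d, Z) = 0
Y(4, 2)*c = 0*(264/5) = 0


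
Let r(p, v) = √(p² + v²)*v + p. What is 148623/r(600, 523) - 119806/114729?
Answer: -20771196172215046/19881181191184089 + 77729829*√633529/173288193841 ≈ -0.68774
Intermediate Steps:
r(p, v) = p + v*√(p² + v²) (r(p, v) = v*√(p² + v²) + p = p + v*√(p² + v²))
148623/r(600, 523) - 119806/114729 = 148623/(600 + 523*√(600² + 523²)) - 119806/114729 = 148623/(600 + 523*√(360000 + 273529)) - 119806*1/114729 = 148623/(600 + 523*√633529) - 119806/114729 = -119806/114729 + 148623/(600 + 523*√633529)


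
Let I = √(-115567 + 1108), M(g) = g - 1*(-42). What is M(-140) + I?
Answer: -98 + I*√114459 ≈ -98.0 + 338.32*I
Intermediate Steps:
M(g) = 42 + g (M(g) = g + 42 = 42 + g)
I = I*√114459 (I = √(-114459) = I*√114459 ≈ 338.32*I)
M(-140) + I = (42 - 140) + I*√114459 = -98 + I*√114459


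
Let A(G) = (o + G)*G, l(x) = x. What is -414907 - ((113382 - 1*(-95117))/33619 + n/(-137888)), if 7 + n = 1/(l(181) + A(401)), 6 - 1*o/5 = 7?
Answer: -4931864373673033767/11886496624912 ≈ -4.1491e+5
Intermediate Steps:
o = -5 (o = 30 - 5*7 = 30 - 35 = -5)
A(G) = G*(-5 + G) (A(G) = (-5 + G)*G = G*(-5 + G))
n = -1112838/158977 (n = -7 + 1/(181 + 401*(-5 + 401)) = -7 + 1/(181 + 401*396) = -7 + 1/(181 + 158796) = -7 + 1/158977 = -1112838/158977 ≈ -7.0000)
-414907 - ((113382 - 1*(-95117))/33619 + n/(-137888)) = -414907 - ((113382 - 1*(-95117))/33619 - 1112838/158977/(-137888)) = -414907 - ((113382 + 95117)*(1/33619) - 1112838/158977*(-1/137888)) = -414907 - (208499*(1/33619) + 17949/353564848) = -414907 - (208499/33619 + 17949/353564848) = -414907 - 1*73718520670583/11886496624912 = -414907 - 73718520670583/11886496624912 = -4931864373673033767/11886496624912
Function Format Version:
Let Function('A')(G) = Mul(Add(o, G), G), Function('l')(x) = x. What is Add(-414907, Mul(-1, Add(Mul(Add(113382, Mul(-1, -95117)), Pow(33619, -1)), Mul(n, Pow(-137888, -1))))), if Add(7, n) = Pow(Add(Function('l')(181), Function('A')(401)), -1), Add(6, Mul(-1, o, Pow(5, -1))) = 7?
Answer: Rational(-4931864373673033767, 11886496624912) ≈ -4.1491e+5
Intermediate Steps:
o = -5 (o = Add(30, Mul(-5, 7)) = Add(30, -35) = -5)
Function('A')(G) = Mul(G, Add(-5, G)) (Function('A')(G) = Mul(Add(-5, G), G) = Mul(G, Add(-5, G)))
n = Rational(-1112838, 158977) (n = Add(-7, Pow(Add(181, Mul(401, Add(-5, 401))), -1)) = Add(-7, Pow(Add(181, Mul(401, 396)), -1)) = Add(-7, Pow(Add(181, 158796), -1)) = Add(-7, Pow(158977, -1)) = Add(-7, Rational(1, 158977)) = Rational(-1112838, 158977) ≈ -7.0000)
Add(-414907, Mul(-1, Add(Mul(Add(113382, Mul(-1, -95117)), Pow(33619, -1)), Mul(n, Pow(-137888, -1))))) = Add(-414907, Mul(-1, Add(Mul(Add(113382, Mul(-1, -95117)), Pow(33619, -1)), Mul(Rational(-1112838, 158977), Pow(-137888, -1))))) = Add(-414907, Mul(-1, Add(Mul(Add(113382, 95117), Rational(1, 33619)), Mul(Rational(-1112838, 158977), Rational(-1, 137888))))) = Add(-414907, Mul(-1, Add(Mul(208499, Rational(1, 33619)), Rational(17949, 353564848)))) = Add(-414907, Mul(-1, Add(Rational(208499, 33619), Rational(17949, 353564848)))) = Add(-414907, Mul(-1, Rational(73718520670583, 11886496624912))) = Add(-414907, Rational(-73718520670583, 11886496624912)) = Rational(-4931864373673033767, 11886496624912)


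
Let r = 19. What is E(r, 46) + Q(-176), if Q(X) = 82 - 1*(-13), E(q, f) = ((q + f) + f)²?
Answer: 12416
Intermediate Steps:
E(q, f) = (q + 2*f)² (E(q, f) = ((f + q) + f)² = (q + 2*f)²)
Q(X) = 95 (Q(X) = 82 + 13 = 95)
E(r, 46) + Q(-176) = (19 + 2*46)² + 95 = (19 + 92)² + 95 = 111² + 95 = 12321 + 95 = 12416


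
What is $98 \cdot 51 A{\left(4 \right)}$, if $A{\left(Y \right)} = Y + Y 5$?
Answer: $119952$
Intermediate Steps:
$A{\left(Y \right)} = 6 Y$ ($A{\left(Y \right)} = Y + 5 Y = 6 Y$)
$98 \cdot 51 A{\left(4 \right)} = 98 \cdot 51 \cdot 6 \cdot 4 = 4998 \cdot 24 = 119952$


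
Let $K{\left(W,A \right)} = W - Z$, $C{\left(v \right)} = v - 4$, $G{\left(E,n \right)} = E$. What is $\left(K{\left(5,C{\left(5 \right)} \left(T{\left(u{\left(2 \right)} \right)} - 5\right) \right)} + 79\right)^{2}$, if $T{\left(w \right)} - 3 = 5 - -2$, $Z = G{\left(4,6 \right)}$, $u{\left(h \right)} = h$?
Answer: $6400$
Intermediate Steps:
$Z = 4$
$C{\left(v \right)} = -4 + v$
$T{\left(w \right)} = 10$ ($T{\left(w \right)} = 3 + \left(5 - -2\right) = 3 + \left(5 + 2\right) = 3 + 7 = 10$)
$K{\left(W,A \right)} = -4 + W$ ($K{\left(W,A \right)} = W - 4 = -4 + W$)
$\left(K{\left(5,C{\left(5 \right)} \left(T{\left(u{\left(2 \right)} \right)} - 5\right) \right)} + 79\right)^{2} = \left(\left(-4 + 5\right) + 79\right)^{2} = \left(1 + 79\right)^{2} = 80^{2} = 6400$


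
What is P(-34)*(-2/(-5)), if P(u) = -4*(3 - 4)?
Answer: 8/5 ≈ 1.6000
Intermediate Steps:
P(u) = 4 (P(u) = -4*(-1) = 4)
P(-34)*(-2/(-5)) = 4*(-2/(-5)) = 4*(-2*(-1/5)) = 4*(2/5) = 8/5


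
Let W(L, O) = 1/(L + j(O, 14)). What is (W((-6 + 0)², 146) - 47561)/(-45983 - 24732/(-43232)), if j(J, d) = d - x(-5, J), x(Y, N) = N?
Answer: 6168472807/5963736972 ≈ 1.0343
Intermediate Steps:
j(J, d) = d - J
W(L, O) = 1/(14 + L - O) (W(L, O) = 1/(L + (14 - O)) = 1/(14 + L - O))
(W((-6 + 0)², 146) - 47561)/(-45983 - 24732/(-43232)) = (1/(14 + (-6 + 0)² - 1*146) - 47561)/(-45983 - 24732/(-43232)) = (1/(14 + (-6)² - 146) - 47561)/(-45983 - 24732*(-1/43232)) = (1/(14 + 36 - 146) - 47561)/(-45983 + 6183/10808) = (1/(-96) - 47561)/(-496978081/10808) = (-1/96 - 47561)*(-10808/496978081) = -4565857/96*(-10808/496978081) = 6168472807/5963736972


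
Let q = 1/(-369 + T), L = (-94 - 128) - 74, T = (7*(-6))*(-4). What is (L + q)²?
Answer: 3539893009/40401 ≈ 87619.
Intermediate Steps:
T = 168 (T = -42*(-4) = 168)
L = -296 (L = -222 - 74 = -296)
q = -1/201 (q = 1/(-369 + 168) = 1/(-201) = -1/201 ≈ -0.0049751)
(L + q)² = (-296 - 1/201)² = (-59497/201)² = 3539893009/40401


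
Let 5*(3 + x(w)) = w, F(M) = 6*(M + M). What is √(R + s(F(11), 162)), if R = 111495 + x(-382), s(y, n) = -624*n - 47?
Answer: √257015/5 ≈ 101.39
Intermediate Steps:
F(M) = 12*M (F(M) = 6*(2*M) = 12*M)
s(y, n) = -47 - 624*n
x(w) = -3 + w/5
R = 557078/5 (R = 111495 + (-3 + (⅕)*(-382)) = 111495 + (-3 - 382/5) = 111495 - 397/5 = 557078/5 ≈ 1.1142e+5)
√(R + s(F(11), 162)) = √(557078/5 + (-47 - 624*162)) = √(557078/5 + (-47 - 101088)) = √(557078/5 - 101135) = √(51403/5) = √257015/5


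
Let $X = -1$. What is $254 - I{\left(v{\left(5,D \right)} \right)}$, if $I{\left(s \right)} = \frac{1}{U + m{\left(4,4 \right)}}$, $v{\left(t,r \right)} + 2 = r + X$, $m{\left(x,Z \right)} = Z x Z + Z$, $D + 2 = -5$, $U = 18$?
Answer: $\frac{21843}{86} \approx 253.99$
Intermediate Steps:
$D = -7$ ($D = -2 - 5 = -7$)
$m{\left(x,Z \right)} = Z + x Z^{2}$ ($m{\left(x,Z \right)} = x Z^{2} + Z = Z + x Z^{2}$)
$v{\left(t,r \right)} = -3 + r$ ($v{\left(t,r \right)} = -2 + \left(r - 1\right) = -2 + \left(-1 + r\right) = -3 + r$)
$I{\left(s \right)} = \frac{1}{86}$ ($I{\left(s \right)} = \frac{1}{18 + 4 \left(1 + 4 \cdot 4\right)} = \frac{1}{18 + 4 \left(1 + 16\right)} = \frac{1}{18 + 4 \cdot 17} = \frac{1}{18 + 68} = \frac{1}{86}$)
$254 - I{\left(v{\left(5,D \right)} \right)} = 254 - \frac{1}{86} = \frac{21843}{86}$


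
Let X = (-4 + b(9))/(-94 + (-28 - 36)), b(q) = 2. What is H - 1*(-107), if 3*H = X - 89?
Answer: 18329/237 ≈ 77.338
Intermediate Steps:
X = 1/79 (X = (-4 + 2)/(-94 + (-28 - 36)) = -2/(-94 - 64) = -2/(-158) = -2*(-1/158) = 1/79 ≈ 0.012658)
H = -7030/237 (H = (1/79 - 89)/3 = (⅓)*(-7030/79) = -7030/237 ≈ -29.662)
H - 1*(-107) = -7030/237 - 1*(-107) = -7030/237 + 107 = 18329/237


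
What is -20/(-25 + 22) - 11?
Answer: -13/3 ≈ -4.3333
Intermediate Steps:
-20/(-25 + 22) - 11 = -20/(-3) - 11 = -20*(-⅓) - 11 = 20/3 - 11 = -13/3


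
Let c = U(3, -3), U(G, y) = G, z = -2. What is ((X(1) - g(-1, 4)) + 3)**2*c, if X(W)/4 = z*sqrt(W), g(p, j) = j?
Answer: 243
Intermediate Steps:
c = 3
X(W) = -8*sqrt(W) (X(W) = 4*(-2*sqrt(W)) = -8*sqrt(W))
((X(1) - g(-1, 4)) + 3)**2*c = ((-8*sqrt(1) - 1*4) + 3)**2*3 = ((-8*1 - 4) + 3)**2*3 = ((-8 - 4) + 3)**2*3 = (-12 + 3)**2*3 = (-9)**2*3 = 81*3 = 243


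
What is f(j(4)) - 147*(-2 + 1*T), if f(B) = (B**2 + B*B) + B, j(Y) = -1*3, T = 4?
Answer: -279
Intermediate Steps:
j(Y) = -3
f(B) = B + 2*B**2 (f(B) = (B**2 + B**2) + B = 2*B**2 + B = B + 2*B**2)
f(j(4)) - 147*(-2 + 1*T) = -3*(1 + 2*(-3)) - 147*(-2 + 1*4) = -3*(1 - 6) - 147*(-2 + 4) = -3*(-5) - 147*2 = 15 - 294 = -279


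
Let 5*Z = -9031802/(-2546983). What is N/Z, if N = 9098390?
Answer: 57933611643425/4515901 ≈ 1.2829e+7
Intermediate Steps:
Z = 9031802/12734915 (Z = (-9031802/(-2546983))/5 = (-9031802*(-1/2546983))/5 = (⅕)*(9031802/2546983) = 9031802/12734915 ≈ 0.70922)
N/Z = 9098390/(9031802/12734915) = 9098390*(12734915/9031802) = 57933611643425/4515901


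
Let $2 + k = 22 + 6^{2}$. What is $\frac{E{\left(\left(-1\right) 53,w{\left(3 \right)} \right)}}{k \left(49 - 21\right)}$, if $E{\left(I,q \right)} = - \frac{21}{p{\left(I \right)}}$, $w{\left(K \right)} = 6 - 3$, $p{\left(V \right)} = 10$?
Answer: $- \frac{3}{2240} \approx -0.0013393$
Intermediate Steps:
$w{\left(K \right)} = 3$ ($w{\left(K \right)} = 6 - 3 = 3$)
$k = 56$ ($k = -2 + \left(22 + 6^{2}\right) = -2 + \left(22 + 36\right) = -2 + 58 = 56$)
$E{\left(I,q \right)} = - \frac{21}{10}$
$\frac{E{\left(\left(-1\right) 53,w{\left(3 \right)} \right)}}{k \left(49 - 21\right)} = - \frac{21}{10 \cdot 56 \left(49 - 21\right)} = - \frac{21}{10 \cdot 56 \cdot 28} = - \frac{21}{10 \cdot 1568} = \left(- \frac{21}{10}\right) \frac{1}{1568} = - \frac{3}{2240}$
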